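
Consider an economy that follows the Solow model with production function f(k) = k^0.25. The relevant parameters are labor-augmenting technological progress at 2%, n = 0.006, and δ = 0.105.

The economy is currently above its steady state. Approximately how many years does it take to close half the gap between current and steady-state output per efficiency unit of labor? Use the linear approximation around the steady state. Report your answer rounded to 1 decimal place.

half-life ≈ 7.1 years

Near the steady state the convergence rate is λ = (1 − α)(n + g + δ).
λ = (1 − 0.25) × 0.131 = 0.75 × 0.131 = 0.09825
Half-life = ln 2 / λ = 0.6931 / 0.09825 ≈ 7.05 years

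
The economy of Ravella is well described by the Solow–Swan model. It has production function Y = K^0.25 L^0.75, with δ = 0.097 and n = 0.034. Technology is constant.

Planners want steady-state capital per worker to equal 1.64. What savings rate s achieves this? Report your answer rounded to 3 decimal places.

In steady state, investment equals break-even investment: s·k^α = (n + δ)·k.
So s / (n + δ) = (k*)^(1−α) = 1.64^0.75 = 1.4492.
Therefore s = 1.4492 × (n + δ) = 1.4492 × 0.131 = 0.1898.

s ≈ 0.190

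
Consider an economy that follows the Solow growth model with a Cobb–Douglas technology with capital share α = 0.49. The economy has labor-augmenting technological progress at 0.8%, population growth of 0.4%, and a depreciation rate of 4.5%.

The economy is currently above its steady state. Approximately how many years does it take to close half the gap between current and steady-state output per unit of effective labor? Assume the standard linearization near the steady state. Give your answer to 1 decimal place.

half-life ≈ 23.8 years

Near the steady state the convergence rate is λ = (1 − α)(n + g + δ).
λ = (1 − 0.49) × 0.057 = 0.51 × 0.057 = 0.02907
Half-life = ln 2 / λ = 0.6931 / 0.02907 ≈ 23.84 years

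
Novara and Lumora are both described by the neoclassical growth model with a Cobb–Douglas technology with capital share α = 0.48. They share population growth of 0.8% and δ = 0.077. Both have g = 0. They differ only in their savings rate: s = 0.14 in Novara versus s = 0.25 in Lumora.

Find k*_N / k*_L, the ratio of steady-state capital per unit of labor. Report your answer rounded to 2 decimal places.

k*_N / k*_L ≈ 0.33

Steady-state k* = [s/(n + δ)]^(1/(1−α)), so the ratio is [ (s_N/(n + δ)_N) / (s_L/(n + δ)_L) ]^1.9231.
s_N/(n + δ)_N = 0.14/0.085 = 1.6471; s_L/(n + δ)_L = 0.25/0.085 = 2.9412.
Ratio = (1.6471/2.9412)^1.9231 = 0.5600^1.9231 ≈ 0.3279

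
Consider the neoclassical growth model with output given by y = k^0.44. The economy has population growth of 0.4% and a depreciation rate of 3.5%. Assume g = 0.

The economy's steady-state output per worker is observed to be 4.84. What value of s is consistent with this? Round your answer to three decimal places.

Steady state requires s·f(k) = (n + δ)·k, i.e. s·k^α = (n + δ)·k.
Since y* = [s/(n + δ)]^(α/(1−α)), we have s/(n + δ) = (y*)^((1−α)/α) = 4.84^1.2727 = 7.4405.
Therefore s = 7.4405 × (n + δ) = 7.4405 × 0.039 = 0.2902.

s ≈ 0.290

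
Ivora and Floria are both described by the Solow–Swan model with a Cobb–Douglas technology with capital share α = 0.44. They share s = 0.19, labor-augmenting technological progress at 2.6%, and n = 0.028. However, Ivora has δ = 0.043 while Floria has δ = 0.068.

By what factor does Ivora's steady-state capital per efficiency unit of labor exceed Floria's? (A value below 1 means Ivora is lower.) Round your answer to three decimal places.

k*_I / k*_F ≈ 1.506

Steady-state k* = [s/(n + g + δ)]^(1/(1−α)), so the ratio is [ (s_I/(n + g + δ)_I) / (s_F/(n + g + δ)_F) ]^1.7857.
s_I/(n + g + δ)_I = 0.19/0.097 = 1.9588; s_F/(n + g + δ)_F = 0.19/0.122 = 1.5574.
Ratio = (1.9588/1.5574)^1.7857 = 1.2577^1.7857 ≈ 1.5060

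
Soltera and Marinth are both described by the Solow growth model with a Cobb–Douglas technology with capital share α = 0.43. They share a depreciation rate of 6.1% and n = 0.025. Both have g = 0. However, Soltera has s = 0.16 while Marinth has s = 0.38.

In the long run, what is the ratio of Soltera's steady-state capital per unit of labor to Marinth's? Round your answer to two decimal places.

Steady-state k* = [s/(n + δ)]^(1/(1−α)), so the ratio is [ (s_S/(n + δ)_S) / (s_M/(n + δ)_M) ]^1.7544.
s_S/(n + δ)_S = 0.16/0.086 = 1.8605; s_M/(n + δ)_M = 0.38/0.086 = 4.4186.
Ratio = (1.8605/4.4186)^1.7544 = 0.4211^1.7544 ≈ 0.2193

ratio ≈ 0.22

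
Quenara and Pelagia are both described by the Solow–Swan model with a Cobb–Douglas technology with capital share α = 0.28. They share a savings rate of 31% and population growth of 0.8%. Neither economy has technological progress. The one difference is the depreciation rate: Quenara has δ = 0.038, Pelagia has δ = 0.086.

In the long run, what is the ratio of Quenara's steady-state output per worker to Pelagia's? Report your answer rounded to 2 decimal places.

ratio ≈ 1.32

Steady-state y* = [s/(n + δ)]^(α/(1−α)), so the ratio is [ (s_Q/(n + δ)_Q) / (s_P/(n + δ)_P) ]^0.3889.
s_Q/(n + δ)_Q = 0.31/0.046 = 6.7391; s_P/(n + δ)_P = 0.31/0.094 = 3.2979.
Ratio = (6.7391/3.2979)^0.3889 = 2.0435^0.3889 ≈ 1.3204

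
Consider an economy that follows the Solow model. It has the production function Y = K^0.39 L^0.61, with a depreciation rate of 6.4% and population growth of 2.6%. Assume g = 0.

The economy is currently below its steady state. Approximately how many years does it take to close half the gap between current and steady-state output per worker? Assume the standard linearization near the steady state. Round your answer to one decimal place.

Near the steady state the convergence rate is λ = (1 − α)(n + δ).
λ = (1 − 0.39) × 0.090 = 0.61 × 0.090 = 0.0549
Half-life = ln 2 / λ = 0.6931 / 0.0549 ≈ 12.62 years

half-life ≈ 12.6 years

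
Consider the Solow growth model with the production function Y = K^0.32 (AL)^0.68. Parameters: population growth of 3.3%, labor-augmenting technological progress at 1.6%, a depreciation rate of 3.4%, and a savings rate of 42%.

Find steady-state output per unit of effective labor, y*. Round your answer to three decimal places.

y* = 2.145

In steady state, investment equals break-even investment: s·k^α = (n + g + δ)·k.
Rearranging, k^(1−α) = s / (n + g + δ).
k^0.68 = 0.42 / (0.033 + 0.016 + 0.034) = 0.42 / 0.083 = 5.0602
k* = 5.0602^(1/0.68) ≈ 10.8528
y* = (k*)^α = 10.8528^0.32 ≈ 2.1447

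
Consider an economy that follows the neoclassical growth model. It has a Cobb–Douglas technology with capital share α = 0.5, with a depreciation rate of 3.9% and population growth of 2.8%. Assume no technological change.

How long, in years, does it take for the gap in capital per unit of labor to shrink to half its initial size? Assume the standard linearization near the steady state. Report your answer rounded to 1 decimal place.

Near the steady state the convergence rate is λ = (1 − α)(n + δ).
λ = (1 − 0.5) × 0.067 = 0.5 × 0.067 = 0.0335
Half-life = ln 2 / λ = 0.6931 / 0.0335 ≈ 20.69 years

about 20.7 years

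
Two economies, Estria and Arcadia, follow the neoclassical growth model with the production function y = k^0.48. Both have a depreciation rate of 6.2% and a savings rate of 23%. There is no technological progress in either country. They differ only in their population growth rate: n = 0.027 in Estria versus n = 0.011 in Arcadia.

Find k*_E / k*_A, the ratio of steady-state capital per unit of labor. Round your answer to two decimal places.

ratio ≈ 0.68

Steady-state k* = [s/(n + δ)]^(1/(1−α)), so the ratio is [ (s_E/(n + δ)_E) / (s_A/(n + δ)_A) ]^1.9231.
s_E/(n + δ)_E = 0.23/0.089 = 2.5843; s_A/(n + δ)_A = 0.23/0.073 = 3.1507.
Ratio = (2.5843/3.1507)^1.9231 = 0.8202^1.9231 ≈ 0.6831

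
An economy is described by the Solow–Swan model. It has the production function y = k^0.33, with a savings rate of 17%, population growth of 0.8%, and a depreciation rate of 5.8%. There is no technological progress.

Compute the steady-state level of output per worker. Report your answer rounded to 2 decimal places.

y* = 1.59

In steady state, investment equals break-even investment: s·k^α = (n + δ)·k.
Dividing both sides by k: k^(1−α) = s / (n + δ).
k^0.67 = 0.17 / (0.008 + 0.058) = 0.17 / 0.066 = 2.5758
k* = 2.5758^(1/0.67) ≈ 4.1049
y* = (k*)^α = 4.1049^0.33 ≈ 1.5936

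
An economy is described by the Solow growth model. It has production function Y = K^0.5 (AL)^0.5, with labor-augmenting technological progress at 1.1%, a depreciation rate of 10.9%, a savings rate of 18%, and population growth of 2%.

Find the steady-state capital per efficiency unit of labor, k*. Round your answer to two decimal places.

k* ≈ 1.65

At the steady state, Δk = 0, so s·k^α = (n + g + δ)·k.
Dividing both sides by k: k^(1−α) = s / (n + g + δ).
k^0.5 = 0.18 / (0.020 + 0.011 + 0.109) = 0.18 / 0.140 = 1.2857
k* = 1.2857^(1/0.5) ≈ 1.6530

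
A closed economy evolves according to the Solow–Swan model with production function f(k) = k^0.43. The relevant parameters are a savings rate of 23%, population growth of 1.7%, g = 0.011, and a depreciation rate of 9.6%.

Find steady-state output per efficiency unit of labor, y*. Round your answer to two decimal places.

y* ≈ 1.59

In steady state, investment equals break-even investment: s·k^α = (n + g + δ)·k.
Dividing both sides by k: k^(1−α) = s / (n + g + δ).
k^0.57 = 0.23 / (0.017 + 0.011 + 0.096) = 0.23 / 0.124 = 1.8548
k* = 1.8548^(1/0.57) ≈ 2.9559
y* = (k*)^α = 2.9559^0.43 ≈ 1.5937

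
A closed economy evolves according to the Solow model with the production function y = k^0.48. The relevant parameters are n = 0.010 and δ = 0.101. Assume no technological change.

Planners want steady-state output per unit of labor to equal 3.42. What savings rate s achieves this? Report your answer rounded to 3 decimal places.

s ≈ 0.421

Steady state requires s·f(k) = (n + δ)·k, i.e. s·k^α = (n + δ)·k.
Since y* = [s/(n + δ)]^(α/(1−α)), we have s/(n + δ) = (y*)^((1−α)/α) = 3.42^1.0833 = 3.7889.
Therefore s = 3.7889 × (n + δ) = 3.7889 × 0.111 = 0.4206.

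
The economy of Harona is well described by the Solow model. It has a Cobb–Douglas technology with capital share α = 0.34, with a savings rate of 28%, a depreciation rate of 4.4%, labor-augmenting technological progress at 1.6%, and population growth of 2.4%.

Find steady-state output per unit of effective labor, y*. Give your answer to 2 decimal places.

Steady state requires s·f(k) = (n + g + δ)·k, i.e. s·k^α = (n + g + δ)·k.
Rearranging, k^(1−α) = s / (n + g + δ).
k^0.66 = 0.28 / (0.024 + 0.016 + 0.044) = 0.28 / 0.084 = 3.3333
k* = 3.3333^(1/0.66) ≈ 6.1977
y* = (k*)^α = 6.1977^0.34 ≈ 1.8593

y* ≈ 1.86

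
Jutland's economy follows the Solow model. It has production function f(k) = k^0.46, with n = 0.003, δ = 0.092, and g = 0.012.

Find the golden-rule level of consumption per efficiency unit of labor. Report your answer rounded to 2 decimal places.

At the golden rule, f'(k) = n + g + δ, so α·k^(α−1) = n + g + δ and k_gold = (α/(n + g + δ))^(1/(1−α)).
k_gold = (0.46/0.107)^(1/0.54) = 4.2991^1.8519 ≈ 14.8920
c_gold = f(k_gold) − (n + g + δ)·k_gold = 3.4638 − 0.107×14.8920 ≈ 1.8704

c_gold ≈ 1.87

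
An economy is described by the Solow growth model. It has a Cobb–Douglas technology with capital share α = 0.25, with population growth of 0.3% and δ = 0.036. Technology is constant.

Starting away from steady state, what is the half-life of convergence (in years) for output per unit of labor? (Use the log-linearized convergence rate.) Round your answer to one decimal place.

Near the steady state the convergence rate is λ = (1 − α)(n + δ).
λ = (1 − 0.25) × 0.039 = 0.75 × 0.039 = 0.02925
Half-life = ln 2 / λ = 0.6931 / 0.02925 ≈ 23.70 years

about 23.7 years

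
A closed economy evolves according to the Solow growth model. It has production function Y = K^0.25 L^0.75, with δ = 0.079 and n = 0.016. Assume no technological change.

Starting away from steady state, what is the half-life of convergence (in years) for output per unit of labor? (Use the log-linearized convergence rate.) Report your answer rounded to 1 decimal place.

half-life ≈ 9.7 years

Near the steady state the convergence rate is λ = (1 − α)(n + δ).
λ = (1 − 0.25) × 0.095 = 0.75 × 0.095 = 0.07125
Half-life = ln 2 / λ = 0.6931 / 0.07125 ≈ 9.73 years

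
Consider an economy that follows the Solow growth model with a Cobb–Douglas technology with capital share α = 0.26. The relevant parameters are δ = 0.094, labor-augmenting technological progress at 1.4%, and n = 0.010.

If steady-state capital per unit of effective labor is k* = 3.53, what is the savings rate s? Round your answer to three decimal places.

s ≈ 0.300

Steady state requires s·f(k) = (n + g + δ)·k, i.e. s·k^α = (n + g + δ)·k.
So s / (n + g + δ) = (k*)^(1−α) = 3.53^0.74 = 2.5430.
Therefore s = 2.5430 × (n + g + δ) = 2.5430 × 0.118 = 0.3001.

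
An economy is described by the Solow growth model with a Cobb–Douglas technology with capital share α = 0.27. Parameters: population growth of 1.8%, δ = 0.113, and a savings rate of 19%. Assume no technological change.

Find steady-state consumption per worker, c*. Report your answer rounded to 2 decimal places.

At the steady state, Δk = 0, so s·k^α = (n + δ)·k.
Dividing both sides by k: k^(1−α) = s / (n + δ).
k^0.73 = 0.19 / (0.018 + 0.113) = 0.19 / 0.131 = 1.4504
k* = 1.4504^(1/0.73) ≈ 1.6642
y* = (k*)^α = 1.6642^0.27 ≈ 1.1474
c* = (1 − s)·y* = (1 − 0.19) × 1.1474 ≈ 0.9294

c* = 0.93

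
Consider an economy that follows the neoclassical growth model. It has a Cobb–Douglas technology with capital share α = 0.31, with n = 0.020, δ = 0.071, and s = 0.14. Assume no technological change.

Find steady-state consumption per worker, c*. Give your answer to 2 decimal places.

At the steady state, Δk = 0, so s·k^α = (n + δ)·k.
Dividing both sides by k: k^(1−α) = s / (n + δ).
k^0.69 = 0.14 / (0.020 + 0.071) = 0.14 / 0.091 = 1.5385
k* = 1.5385^(1/0.69) ≈ 1.8670
y* = (k*)^α = 1.8670^0.31 ≈ 1.2135
c* = (1 − s)·y* = (1 − 0.14) × 1.2135 ≈ 1.0436

c* ≈ 1.04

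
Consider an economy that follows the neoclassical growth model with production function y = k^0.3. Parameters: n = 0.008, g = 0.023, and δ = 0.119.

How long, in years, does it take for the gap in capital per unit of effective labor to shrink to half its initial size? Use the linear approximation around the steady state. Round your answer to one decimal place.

half-life ≈ 6.6 years

Near the steady state the convergence rate is λ = (1 − α)(n + g + δ).
λ = (1 − 0.3) × 0.150 = 0.7 × 0.150 = 0.1050
Half-life = ln 2 / λ = 0.6931 / 0.1050 ≈ 6.60 years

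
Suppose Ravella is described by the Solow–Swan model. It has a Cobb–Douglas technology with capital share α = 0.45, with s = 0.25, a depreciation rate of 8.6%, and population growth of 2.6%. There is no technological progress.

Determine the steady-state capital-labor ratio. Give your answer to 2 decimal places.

k* ≈ 4.31

Steady state requires s·f(k) = (n + δ)·k, i.e. s·k^α = (n + δ)·k.
Rearranging, k^(1−α) = s / (n + δ).
k^0.55 = 0.25 / (0.026 + 0.086) = 0.25 / 0.112 = 2.2321
k* = 2.2321^(1/0.55) ≈ 4.3055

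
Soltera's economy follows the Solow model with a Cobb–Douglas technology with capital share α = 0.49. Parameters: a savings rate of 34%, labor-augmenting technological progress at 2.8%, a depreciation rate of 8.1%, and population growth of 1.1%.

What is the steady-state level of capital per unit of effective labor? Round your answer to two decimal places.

Steady state requires s·f(k) = (n + g + δ)·k, i.e. s·k^α = (n + g + δ)·k.
Rearranging, k^(1−α) = s / (n + g + δ).
k^0.51 = 0.34 / (0.011 + 0.028 + 0.081) = 0.34 / 0.120 = 2.8333
k* = 2.8333^(1/0.51) ≈ 7.7063

k* ≈ 7.71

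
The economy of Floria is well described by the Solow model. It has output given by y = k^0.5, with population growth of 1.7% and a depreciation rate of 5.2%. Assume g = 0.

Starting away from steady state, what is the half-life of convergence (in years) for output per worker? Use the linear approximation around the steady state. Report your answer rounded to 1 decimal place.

half-life ≈ 20.1 years

Near the steady state the convergence rate is λ = (1 − α)(n + δ).
λ = (1 − 0.5) × 0.069 = 0.5 × 0.069 = 0.0345
Half-life = ln 2 / λ = 0.6931 / 0.0345 ≈ 20.09 years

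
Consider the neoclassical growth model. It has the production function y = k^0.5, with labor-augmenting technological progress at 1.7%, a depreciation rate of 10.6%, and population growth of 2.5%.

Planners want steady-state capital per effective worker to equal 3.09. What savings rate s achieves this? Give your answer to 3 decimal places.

s ≈ 0.260

At the steady state, Δk = 0, so s·k^α = (n + g + δ)·k.
So s / (n + g + δ) = (k*)^(1−α) = 3.09^0.5 = 1.7578.
Therefore s = 1.7578 × (n + g + δ) = 1.7578 × 0.148 = 0.2602.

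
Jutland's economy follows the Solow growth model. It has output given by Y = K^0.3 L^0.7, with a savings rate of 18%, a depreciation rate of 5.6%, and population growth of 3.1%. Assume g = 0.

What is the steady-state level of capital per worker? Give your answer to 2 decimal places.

k* ≈ 2.83

Steady state requires s·f(k) = (n + δ)·k, i.e. s·k^α = (n + δ)·k.
Rearranging, k^(1−α) = s / (n + δ).
k^0.7 = 0.18 / (0.031 + 0.056) = 0.18 / 0.087 = 2.0690
k* = 2.0690^(1/0.7) ≈ 2.8254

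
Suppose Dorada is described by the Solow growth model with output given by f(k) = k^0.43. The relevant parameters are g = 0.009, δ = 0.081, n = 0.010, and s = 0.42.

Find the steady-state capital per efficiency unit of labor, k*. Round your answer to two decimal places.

k* = 12.40

At the steady state, Δk = 0, so s·k^α = (n + g + δ)·k.
Rearranging, k^(1−α) = s / (n + g + δ).
k^0.57 = 0.42 / (0.010 + 0.009 + 0.081) = 0.42 / 0.100 = 4.2000
k* = 4.2000^(1/0.57) ≈ 12.3999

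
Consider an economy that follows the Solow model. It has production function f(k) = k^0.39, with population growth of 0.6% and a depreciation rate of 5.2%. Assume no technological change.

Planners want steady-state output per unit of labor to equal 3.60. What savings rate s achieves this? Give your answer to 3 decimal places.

s ≈ 0.430

At the steady state, Δk = 0, so s·k^α = (n + δ)·k.
Since y* = [s/(n + δ)]^(α/(1−α)), we have s/(n + δ) = (y*)^((1−α)/α) = 3.60^1.5641 = 7.4150.
Therefore s = 7.4150 × (n + δ) = 7.4150 × 0.058 = 0.4301.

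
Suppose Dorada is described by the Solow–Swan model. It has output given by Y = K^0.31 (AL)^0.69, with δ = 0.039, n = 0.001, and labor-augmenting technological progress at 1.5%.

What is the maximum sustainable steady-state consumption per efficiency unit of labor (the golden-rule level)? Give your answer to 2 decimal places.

c_gold ≈ 1.50

At the golden rule, f'(k) = n + g + δ, so α·k^(α−1) = n + g + δ and k_gold = (α/(n + g + δ))^(1/(1−α)).
k_gold = (0.31/0.055)^(1/0.69) = 5.6364^1.4493 ≈ 12.2582
c_gold = f(k_gold) − (n + g + δ)·k_gold = 2.1748 − 0.055×12.2582 ≈ 1.5006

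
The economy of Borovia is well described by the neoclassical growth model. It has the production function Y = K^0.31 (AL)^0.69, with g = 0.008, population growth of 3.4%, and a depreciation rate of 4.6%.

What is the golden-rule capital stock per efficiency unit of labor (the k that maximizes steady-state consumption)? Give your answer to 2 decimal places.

The golden rule sets f'(k) = n + g + δ, i.e. α·k^(α−1) = n + g + δ.
So k^(1−α) = α / (n + g + δ) = 0.31 / 0.088 = 3.5227.
k_gold = 3.5227^(1/0.69) ≈ 6.2026

k_gold ≈ 6.20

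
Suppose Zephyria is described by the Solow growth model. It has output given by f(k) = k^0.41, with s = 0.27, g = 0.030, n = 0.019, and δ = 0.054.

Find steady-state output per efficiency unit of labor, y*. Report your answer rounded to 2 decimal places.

At the steady state, Δk = 0, so s·k^α = (n + g + δ)·k.
Rearranging, k^(1−α) = s / (n + g + δ).
k^0.59 = 0.27 / (0.019 + 0.030 + 0.054) = 0.27 / 0.103 = 2.6214
k* = 2.6214^(1/0.59) ≈ 5.1213
y* = (k*)^α = 5.1213^0.41 ≈ 1.9536

y* ≈ 1.95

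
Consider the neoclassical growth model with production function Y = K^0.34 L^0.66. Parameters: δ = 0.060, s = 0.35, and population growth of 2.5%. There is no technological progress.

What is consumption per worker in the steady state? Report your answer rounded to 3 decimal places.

c* ≈ 1.348

At the steady state, Δk = 0, so s·k^α = (n + δ)·k.
Dividing both sides by k: k^(1−α) = s / (n + δ).
k^0.66 = 0.35 / (0.025 + 0.060) = 0.35 / 0.085 = 4.1176
k* = 4.1176^(1/0.66) ≈ 8.5365
y* = (k*)^α = 8.5365^0.34 ≈ 2.0732
c* = (1 − s)·y* = (1 − 0.35) × 2.0732 ≈ 1.3476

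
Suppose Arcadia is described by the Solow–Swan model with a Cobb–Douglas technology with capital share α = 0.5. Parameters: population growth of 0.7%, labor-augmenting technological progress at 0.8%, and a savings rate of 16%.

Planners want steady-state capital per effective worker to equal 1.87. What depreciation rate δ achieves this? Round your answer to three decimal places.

In steady state, investment equals break-even investment: s·k^α = (n + g + δ)·k.
So s / (n + g + δ) = (k*)^(1−α) = 1.87^0.5 = 1.3675.
Therefore n + g + δ = s / 1.3675 = 0.16 / 1.3675 = 0.1170, so δ = 0.1170 − 0.015 = 0.1020.

δ ≈ 0.102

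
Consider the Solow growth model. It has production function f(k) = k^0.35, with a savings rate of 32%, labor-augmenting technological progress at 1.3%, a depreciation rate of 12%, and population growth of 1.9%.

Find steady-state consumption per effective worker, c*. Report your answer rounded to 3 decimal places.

Steady state requires s·f(k) = (n + g + δ)·k, i.e. s·k^α = (n + g + δ)·k.
Rearranging, k^(1−α) = s / (n + g + δ).
k^0.65 = 0.32 / (0.019 + 0.013 + 0.120) = 0.32 / 0.152 = 2.1053
k* = 2.1053^(1/0.65) ≈ 3.1434
y* = (k*)^α = 3.1434^0.35 ≈ 1.4931
c* = (1 − s)·y* = (1 − 0.32) × 1.4931 ≈ 1.0153

c* ≈ 1.015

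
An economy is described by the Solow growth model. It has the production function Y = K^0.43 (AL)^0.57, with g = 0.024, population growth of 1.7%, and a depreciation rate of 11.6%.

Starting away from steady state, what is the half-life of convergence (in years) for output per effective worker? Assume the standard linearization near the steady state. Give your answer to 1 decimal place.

Near the steady state the convergence rate is λ = (1 − α)(n + g + δ).
λ = (1 − 0.43) × 0.157 = 0.57 × 0.157 = 0.08949
Half-life = ln 2 / λ = 0.6931 / 0.08949 ≈ 7.74 years

about 7.7 years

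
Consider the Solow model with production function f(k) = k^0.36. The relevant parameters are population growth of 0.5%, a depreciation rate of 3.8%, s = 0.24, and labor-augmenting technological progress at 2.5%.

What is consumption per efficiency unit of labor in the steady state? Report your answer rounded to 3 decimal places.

Steady state requires s·f(k) = (n + g + δ)·k, i.e. s·k^α = (n + g + δ)·k.
Dividing both sides by k: k^(1−α) = s / (n + g + δ).
k^0.64 = 0.24 / (0.005 + 0.025 + 0.038) = 0.24 / 0.068 = 3.5294
k* = 3.5294^(1/0.64) ≈ 7.1744
y* = (k*)^α = 7.1744^0.36 ≈ 2.0327
c* = (1 − s)·y* = (1 − 0.24) × 2.0327 ≈ 1.5449

c* ≈ 1.545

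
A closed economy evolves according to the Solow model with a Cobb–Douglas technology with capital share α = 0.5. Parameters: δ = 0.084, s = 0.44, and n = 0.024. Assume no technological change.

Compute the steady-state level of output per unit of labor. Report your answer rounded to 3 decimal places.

At the steady state, Δk = 0, so s·k^α = (n + δ)·k.
Dividing both sides by k: k^(1−α) = s / (n + δ).
k^0.5 = 0.44 / (0.024 + 0.084) = 0.44 / 0.108 = 4.0741
k* = 4.0741^(1/0.5) ≈ 16.5983
y* = (k*)^α = 16.5983^0.5 ≈ 4.0741

y* ≈ 4.074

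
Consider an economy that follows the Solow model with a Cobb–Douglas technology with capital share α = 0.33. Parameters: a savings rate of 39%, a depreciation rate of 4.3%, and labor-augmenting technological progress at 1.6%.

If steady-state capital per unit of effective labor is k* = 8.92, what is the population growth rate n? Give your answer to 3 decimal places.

Steady state requires s·f(k) = (n + g + δ)·k, i.e. s·k^α = (n + g + δ)·k.
So s / (n + g + δ) = (k*)^(1−α) = 8.92^0.67 = 4.3326.
Therefore n + g + δ = s / 4.3326 = 0.39 / 4.3326 = 0.0900, so n = 0.0900 − 0.059 = 0.0310.

n ≈ 0.031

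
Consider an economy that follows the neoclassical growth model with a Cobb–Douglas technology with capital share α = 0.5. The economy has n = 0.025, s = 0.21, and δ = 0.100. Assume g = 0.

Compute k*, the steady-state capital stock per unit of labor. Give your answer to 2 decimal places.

At the steady state, Δk = 0, so s·k^α = (n + δ)·k.
Dividing both sides by k: k^(1−α) = s / (n + δ).
k^0.5 = 0.21 / (0.025 + 0.100) = 0.21 / 0.125 = 1.6800
k* = 1.6800^(1/0.5) ≈ 2.8224

k* = 2.82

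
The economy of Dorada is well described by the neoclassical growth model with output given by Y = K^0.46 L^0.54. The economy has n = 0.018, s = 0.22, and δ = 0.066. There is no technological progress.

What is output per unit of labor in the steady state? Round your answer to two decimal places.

y* ≈ 2.27

In steady state, investment equals break-even investment: s·k^α = (n + δ)·k.
Rearranging, k^(1−α) = s / (n + δ).
k^0.54 = 0.22 / (0.018 + 0.066) = 0.22 / 0.084 = 2.6190
k* = 2.6190^(1/0.54) ≈ 5.9474
y* = (k*)^α = 5.9474^0.46 ≈ 2.2709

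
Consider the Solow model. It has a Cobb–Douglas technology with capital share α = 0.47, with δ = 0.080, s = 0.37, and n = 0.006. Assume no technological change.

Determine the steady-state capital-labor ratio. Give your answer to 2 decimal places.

k* ≈ 15.69

At the steady state, Δk = 0, so s·k^α = (n + δ)·k.
Rearranging, k^(1−α) = s / (n + δ).
k^0.53 = 0.37 / (0.006 + 0.080) = 0.37 / 0.086 = 4.3023
k* = 4.3023^(1/0.53) ≈ 15.6914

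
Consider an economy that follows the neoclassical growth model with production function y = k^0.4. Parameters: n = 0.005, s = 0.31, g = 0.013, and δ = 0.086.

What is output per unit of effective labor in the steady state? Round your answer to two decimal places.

At the steady state, Δk = 0, so s·k^α = (n + g + δ)·k.
Dividing both sides by k: k^(1−α) = s / (n + g + δ).
k^0.6 = 0.31 / (0.005 + 0.013 + 0.086) = 0.31 / 0.104 = 2.9808
k* = 2.9808^(1/0.6) ≈ 6.1738
y* = (k*)^α = 6.1738^0.4 ≈ 2.0712

y* = 2.07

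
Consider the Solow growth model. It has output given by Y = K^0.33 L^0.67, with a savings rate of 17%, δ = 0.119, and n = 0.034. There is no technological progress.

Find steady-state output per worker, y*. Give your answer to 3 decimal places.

y* ≈ 1.053

Steady state requires s·f(k) = (n + δ)·k, i.e. s·k^α = (n + δ)·k.
Rearranging, k^(1−α) = s / (n + δ).
k^0.67 = 0.17 / (0.034 + 0.119) = 0.17 / 0.153 = 1.1111
k* = 1.1111^(1/0.67) ≈ 1.1703
y* = (k*)^α = 1.1703^0.33 ≈ 1.0533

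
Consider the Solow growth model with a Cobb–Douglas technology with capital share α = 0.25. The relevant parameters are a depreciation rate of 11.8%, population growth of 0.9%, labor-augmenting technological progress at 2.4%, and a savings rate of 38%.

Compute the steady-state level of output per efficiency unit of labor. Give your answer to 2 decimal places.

Steady state requires s·f(k) = (n + g + δ)·k, i.e. s·k^α = (n + g + δ)·k.
Dividing both sides by k: k^(1−α) = s / (n + g + δ).
k^0.75 = 0.38 / (0.009 + 0.024 + 0.118) = 0.38 / 0.151 = 2.5166
k* = 2.5166^(1/0.75) ≈ 3.4231
y* = (k*)^α = 3.4231^0.25 ≈ 1.3602

y* ≈ 1.36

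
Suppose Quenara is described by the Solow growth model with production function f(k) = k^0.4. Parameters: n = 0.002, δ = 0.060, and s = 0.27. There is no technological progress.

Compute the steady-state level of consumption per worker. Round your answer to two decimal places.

c* = 1.95

Steady state requires s·f(k) = (n + δ)·k, i.e. s·k^α = (n + δ)·k.
Rearranging, k^(1−α) = s / (n + δ).
k^0.6 = 0.27 / (0.002 + 0.060) = 0.27 / 0.062 = 4.3548
k* = 4.3548^(1/0.6) ≈ 11.6131
y* = (k*)^α = 11.6131^0.4 ≈ 2.6667
c* = (1 − s)·y* = (1 − 0.27) × 2.6667 ≈ 1.9467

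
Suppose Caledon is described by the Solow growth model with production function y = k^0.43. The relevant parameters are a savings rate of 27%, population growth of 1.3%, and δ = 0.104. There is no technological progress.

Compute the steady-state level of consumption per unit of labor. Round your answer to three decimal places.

c* ≈ 1.372

In steady state, investment equals break-even investment: s·k^α = (n + δ)·k.
Rearranging, k^(1−α) = s / (n + δ).
k^0.57 = 0.27 / (0.013 + 0.104) = 0.27 / 0.117 = 2.3077
k* = 2.3077^(1/0.57) ≈ 4.3367
y* = (k*)^α = 4.3367^0.43 ≈ 1.8792
c* = (1 − s)·y* = (1 − 0.27) × 1.8792 ≈ 1.3718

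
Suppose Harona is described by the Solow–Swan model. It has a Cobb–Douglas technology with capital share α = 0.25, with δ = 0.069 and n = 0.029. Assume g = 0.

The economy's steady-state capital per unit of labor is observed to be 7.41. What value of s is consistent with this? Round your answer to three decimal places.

s ≈ 0.440

At the steady state, Δk = 0, so s·k^α = (n + δ)·k.
So s / (n + δ) = (k*)^(1−α) = 7.41^0.75 = 4.4912.
Therefore s = 4.4912 × (n + δ) = 4.4912 × 0.098 = 0.4401.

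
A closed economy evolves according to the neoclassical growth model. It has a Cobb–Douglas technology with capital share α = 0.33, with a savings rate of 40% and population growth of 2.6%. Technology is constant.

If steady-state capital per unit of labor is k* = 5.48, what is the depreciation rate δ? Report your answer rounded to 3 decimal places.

In steady state, investment equals break-even investment: s·k^α = (n + δ)·k.
So s / (n + δ) = (k*)^(1−α) = 5.48^0.67 = 3.1260.
Therefore n + δ = s / 3.1260 = 0.40 / 3.1260 = 0.1280, so δ = 0.1280 − 0.026 = 0.1020.

δ ≈ 0.102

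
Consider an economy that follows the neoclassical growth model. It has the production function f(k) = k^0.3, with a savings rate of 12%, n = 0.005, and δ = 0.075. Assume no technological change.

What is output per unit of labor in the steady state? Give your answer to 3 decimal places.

In steady state, investment equals break-even investment: s·k^α = (n + δ)·k.
Dividing both sides by k: k^(1−α) = s / (n + δ).
k^0.7 = 0.12 / (0.005 + 0.075) = 0.12 / 0.080 = 1.5000
k* = 1.5000^(1/0.7) ≈ 1.7847
y* = (k*)^α = 1.7847^0.3 ≈ 1.1898

y* = 1.190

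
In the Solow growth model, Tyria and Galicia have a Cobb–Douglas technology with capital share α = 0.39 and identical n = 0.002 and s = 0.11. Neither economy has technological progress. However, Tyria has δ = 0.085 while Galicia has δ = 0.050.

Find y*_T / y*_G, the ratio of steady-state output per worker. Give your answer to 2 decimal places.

y*_T / y*_G ≈ 0.72

Steady-state y* = [s/(n + δ)]^(α/(1−α)), so the ratio is [ (s_T/(n + δ)_T) / (s_G/(n + δ)_G) ]^0.6393.
s_T/(n + δ)_T = 0.11/0.087 = 1.2644; s_G/(n + δ)_G = 0.11/0.052 = 2.1154.
Ratio = (1.2644/2.1154)^0.6393 = 0.5977^0.6393 ≈ 0.7196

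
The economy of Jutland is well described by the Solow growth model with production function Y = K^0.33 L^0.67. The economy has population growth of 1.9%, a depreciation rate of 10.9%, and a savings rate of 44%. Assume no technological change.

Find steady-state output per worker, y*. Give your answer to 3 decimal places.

Steady state requires s·f(k) = (n + δ)·k, i.e. s·k^α = (n + δ)·k.
Rearranging, k^(1−α) = s / (n + δ).
k^0.67 = 0.44 / (0.019 + 0.109) = 0.44 / 0.128 = 3.4375
k* = 3.4375^(1/0.67) ≈ 6.3148
y* = (k*)^α = 6.3148^0.33 ≈ 1.8370

y* ≈ 1.837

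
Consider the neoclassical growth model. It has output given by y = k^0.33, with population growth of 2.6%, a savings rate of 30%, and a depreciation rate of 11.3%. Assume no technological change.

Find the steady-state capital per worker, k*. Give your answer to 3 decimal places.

k* ≈ 3.153

At the steady state, Δk = 0, so s·k^α = (n + δ)·k.
Dividing both sides by k: k^(1−α) = s / (n + δ).
k^0.67 = 0.30 / (0.026 + 0.113) = 0.30 / 0.139 = 2.1583
k* = 2.1583^(1/0.67) ≈ 3.1526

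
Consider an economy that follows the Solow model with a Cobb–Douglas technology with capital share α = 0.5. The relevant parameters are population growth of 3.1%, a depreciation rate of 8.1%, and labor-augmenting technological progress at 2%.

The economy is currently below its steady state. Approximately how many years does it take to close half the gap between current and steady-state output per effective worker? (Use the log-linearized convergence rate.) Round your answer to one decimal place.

Near the steady state the convergence rate is λ = (1 − α)(n + g + δ).
λ = (1 − 0.5) × 0.132 = 0.5 × 0.132 = 0.0660
Half-life = ln 2 / λ = 0.6931 / 0.0660 ≈ 10.50 years

about 10.5 years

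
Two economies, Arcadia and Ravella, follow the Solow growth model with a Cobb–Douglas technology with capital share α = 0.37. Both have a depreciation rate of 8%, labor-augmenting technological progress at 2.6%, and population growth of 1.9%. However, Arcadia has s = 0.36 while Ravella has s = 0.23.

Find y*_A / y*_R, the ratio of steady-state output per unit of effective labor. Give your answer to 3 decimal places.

Steady-state y* = [s/(n + g + δ)]^(α/(1−α)), so the ratio is [ (s_A/(n + g + δ)_A) / (s_R/(n + g + δ)_R) ]^0.5873.
s_A/(n + g + δ)_A = 0.36/0.125 = 2.8800; s_R/(n + g + δ)_R = 0.23/0.125 = 1.8400.
Ratio = (2.8800/1.8400)^0.5873 = 1.5652^0.5873 ≈ 1.3010

ratio ≈ 1.301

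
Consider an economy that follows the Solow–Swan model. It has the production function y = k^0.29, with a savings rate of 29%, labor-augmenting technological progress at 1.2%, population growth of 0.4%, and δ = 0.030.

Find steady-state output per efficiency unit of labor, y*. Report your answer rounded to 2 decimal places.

At the steady state, Δk = 0, so s·k^α = (n + g + δ)·k.
Rearranging, k^(1−α) = s / (n + g + δ).
k^0.71 = 0.29 / (0.004 + 0.012 + 0.030) = 0.29 / 0.046 = 6.3043
k* = 6.3043^(1/0.71) ≈ 13.3736
y* = (k*)^α = 13.3736^0.29 ≈ 2.1213

y* = 2.12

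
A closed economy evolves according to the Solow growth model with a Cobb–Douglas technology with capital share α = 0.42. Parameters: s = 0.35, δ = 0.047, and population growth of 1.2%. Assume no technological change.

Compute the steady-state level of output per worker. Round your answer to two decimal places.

At the steady state, Δk = 0, so s·k^α = (n + δ)·k.
Dividing both sides by k: k^(1−α) = s / (n + δ).
k^0.58 = 0.35 / (0.012 + 0.047) = 0.35 / 0.059 = 5.9322
k* = 5.9322^(1/0.58) ≈ 21.5343
y* = (k*)^α = 21.5343^0.42 ≈ 3.6301

y* = 3.63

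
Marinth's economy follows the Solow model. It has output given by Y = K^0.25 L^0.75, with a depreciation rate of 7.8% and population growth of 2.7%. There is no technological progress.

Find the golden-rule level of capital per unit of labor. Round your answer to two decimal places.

k_gold ≈ 3.18

The golden rule sets f'(k) = n + δ, i.e. α·k^(α−1) = n + δ.
So k^(1−α) = α / (n + δ) = 0.25 / 0.105 = 2.3810.
k_gold = 2.3810^(1/0.75) ≈ 3.1794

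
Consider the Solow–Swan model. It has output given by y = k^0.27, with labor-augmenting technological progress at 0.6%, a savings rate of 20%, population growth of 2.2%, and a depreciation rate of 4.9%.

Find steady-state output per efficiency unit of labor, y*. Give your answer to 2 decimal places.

At the steady state, Δk = 0, so s·k^α = (n + g + δ)·k.
Rearranging, k^(1−α) = s / (n + g + δ).
k^0.73 = 0.20 / (0.022 + 0.006 + 0.049) = 0.20 / 0.077 = 2.5974
k* = 2.5974^(1/0.73) ≈ 3.6971
y* = (k*)^α = 3.6971^0.27 ≈ 1.4234

y* = 1.42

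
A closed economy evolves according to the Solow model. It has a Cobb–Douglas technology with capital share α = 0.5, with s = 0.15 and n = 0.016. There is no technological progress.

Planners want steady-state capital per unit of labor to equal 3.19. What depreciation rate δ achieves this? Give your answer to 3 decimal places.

At the steady state, Δk = 0, so s·k^α = (n + δ)·k.
So s / (n + δ) = (k*)^(1−α) = 3.19^0.5 = 1.7861.
Therefore n + δ = s / 1.7861 = 0.15 / 1.7861 = 0.0840, so δ = 0.0840 − 0.016 = 0.0680.

δ ≈ 0.068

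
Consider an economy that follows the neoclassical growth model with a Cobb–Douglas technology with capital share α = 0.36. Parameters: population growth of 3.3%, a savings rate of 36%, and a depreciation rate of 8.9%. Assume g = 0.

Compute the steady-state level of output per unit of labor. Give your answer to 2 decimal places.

At the steady state, Δk = 0, so s·k^α = (n + δ)·k.
Dividing both sides by k: k^(1−α) = s / (n + δ).
k^0.64 = 0.36 / (0.033 + 0.089) = 0.36 / 0.122 = 2.9508
k* = 2.9508^(1/0.64) ≈ 5.4235
y* = (k*)^α = 5.4235^0.36 ≈ 1.8380

y* = 1.84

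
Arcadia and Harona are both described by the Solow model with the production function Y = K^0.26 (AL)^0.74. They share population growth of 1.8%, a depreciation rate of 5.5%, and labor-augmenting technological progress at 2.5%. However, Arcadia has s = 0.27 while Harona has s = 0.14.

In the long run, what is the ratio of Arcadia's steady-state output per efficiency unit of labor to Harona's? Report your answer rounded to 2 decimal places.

Steady-state y* = [s/(n + g + δ)]^(α/(1−α)), so the ratio is [ (s_A/(n + g + δ)_A) / (s_H/(n + g + δ)_H) ]^0.3514.
s_A/(n + g + δ)_A = 0.27/0.098 = 2.7551; s_H/(n + g + δ)_H = 0.14/0.098 = 1.4286.
Ratio = (2.7551/1.4286)^0.3514 = 1.9285^0.3514 ≈ 1.2596

ratio ≈ 1.26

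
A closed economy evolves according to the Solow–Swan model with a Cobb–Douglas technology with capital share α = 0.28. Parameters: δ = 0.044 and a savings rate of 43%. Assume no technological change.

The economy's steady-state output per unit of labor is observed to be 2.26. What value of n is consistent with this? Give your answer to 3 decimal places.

n ≈ 0.009

At the steady state, Δk = 0, so s·k^α = (n + δ)·k.
Since y* = [s/(n + δ)]^(α/(1−α)), we have s/(n + δ) = (y*)^((1−α)/α) = 2.26^2.5714 = 8.1387.
Therefore n + δ = s / 8.1387 = 0.43 / 8.1387 = 0.0528, so n = 0.0528 − 0.044 = 0.0088.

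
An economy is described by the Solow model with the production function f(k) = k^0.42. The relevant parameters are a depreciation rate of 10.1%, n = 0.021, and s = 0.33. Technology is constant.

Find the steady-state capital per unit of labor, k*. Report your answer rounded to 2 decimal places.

k* = 5.56

In steady state, investment equals break-even investment: s·k^α = (n + δ)·k.
Rearranging, k^(1−α) = s / (n + δ).
k^0.58 = 0.33 / (0.021 + 0.101) = 0.33 / 0.122 = 2.7049
k* = 2.7049^(1/0.58) ≈ 5.5602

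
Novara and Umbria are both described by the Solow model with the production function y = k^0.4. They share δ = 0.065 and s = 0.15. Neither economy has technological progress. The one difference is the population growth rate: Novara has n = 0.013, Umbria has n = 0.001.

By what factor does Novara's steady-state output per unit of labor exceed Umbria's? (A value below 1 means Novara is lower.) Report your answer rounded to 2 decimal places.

Steady-state y* = [s/(n + δ)]^(α/(1−α)), so the ratio is [ (s_N/(n + δ)_N) / (s_U/(n + δ)_U) ]^0.6667.
s_N/(n + δ)_N = 0.15/0.078 = 1.9231; s_U/(n + δ)_U = 0.15/0.066 = 2.2727.
Ratio = (1.9231/2.2727)^0.6667 = 0.8462^0.6667 ≈ 0.8946

y*_N / y*_U ≈ 0.89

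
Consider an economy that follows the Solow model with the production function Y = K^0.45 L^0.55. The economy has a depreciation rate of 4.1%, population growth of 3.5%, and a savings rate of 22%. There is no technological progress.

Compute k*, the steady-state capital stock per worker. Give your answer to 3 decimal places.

At the steady state, Δk = 0, so s·k^α = (n + δ)·k.
Dividing both sides by k: k^(1−α) = s / (n + δ).
k^0.55 = 0.22 / (0.035 + 0.041) = 0.22 / 0.076 = 2.8947
k* = 2.8947^(1/0.55) ≈ 6.9068

k* = 6.907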